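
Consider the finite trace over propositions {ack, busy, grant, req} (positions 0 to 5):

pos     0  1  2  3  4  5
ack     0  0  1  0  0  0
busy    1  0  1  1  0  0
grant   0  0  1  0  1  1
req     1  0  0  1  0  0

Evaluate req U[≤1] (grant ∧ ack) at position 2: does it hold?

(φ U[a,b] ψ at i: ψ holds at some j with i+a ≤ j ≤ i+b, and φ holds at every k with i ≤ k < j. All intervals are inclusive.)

Need some j in [2,3] with (grant ∧ ack), and req at every k in [2,j-1].
  j=2: (grant ∧ ack) holds; no prefix to check → satisfied.

Holds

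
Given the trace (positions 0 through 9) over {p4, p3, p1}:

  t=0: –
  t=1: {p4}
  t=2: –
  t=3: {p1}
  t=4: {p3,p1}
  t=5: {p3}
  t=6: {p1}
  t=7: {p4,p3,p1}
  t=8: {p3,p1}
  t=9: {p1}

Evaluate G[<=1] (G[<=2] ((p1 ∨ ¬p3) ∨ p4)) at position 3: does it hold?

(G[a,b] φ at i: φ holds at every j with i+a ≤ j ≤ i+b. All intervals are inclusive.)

Check G[<=2] ((p1 ∨ ¬p3) ∨ p4) at every j in [3,4]:
  j=3: fails at 5
  j=4: fails at 5
Fails at j=3 → formula fails.

Does not hold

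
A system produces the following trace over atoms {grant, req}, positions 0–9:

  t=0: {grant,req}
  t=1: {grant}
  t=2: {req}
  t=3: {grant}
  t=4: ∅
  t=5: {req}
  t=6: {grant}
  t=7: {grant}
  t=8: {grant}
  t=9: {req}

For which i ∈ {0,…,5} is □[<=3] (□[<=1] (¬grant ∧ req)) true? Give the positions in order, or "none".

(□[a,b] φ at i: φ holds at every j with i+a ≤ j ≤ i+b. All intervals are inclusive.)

none

Evaluate at each i in [0,5]:
  i=0: ✗ (fails at j=0)
  i=1: ✗ (fails at j=1)
  i=2: ✗ (fails at j=2)
  i=3: ✗ (fails at j=3)
  i=4: ✗ (fails at j=4)
  i=5: ✗ (fails at j=5)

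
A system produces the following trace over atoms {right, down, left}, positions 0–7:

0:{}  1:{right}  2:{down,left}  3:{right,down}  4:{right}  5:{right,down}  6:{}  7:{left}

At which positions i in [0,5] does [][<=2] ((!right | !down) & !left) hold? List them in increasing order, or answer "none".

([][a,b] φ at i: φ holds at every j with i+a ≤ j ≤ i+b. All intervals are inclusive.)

Evaluate at each i in [0,5]:
  i=0: ✗ (fails at j=2)
  i=1: ✗ (fails at j=2)
  i=2: ✗ (fails at j=2)
  i=3: ✗ (fails at j=3)
  i=4: ✗ (fails at j=5)
  i=5: ✗ (fails at j=5)

none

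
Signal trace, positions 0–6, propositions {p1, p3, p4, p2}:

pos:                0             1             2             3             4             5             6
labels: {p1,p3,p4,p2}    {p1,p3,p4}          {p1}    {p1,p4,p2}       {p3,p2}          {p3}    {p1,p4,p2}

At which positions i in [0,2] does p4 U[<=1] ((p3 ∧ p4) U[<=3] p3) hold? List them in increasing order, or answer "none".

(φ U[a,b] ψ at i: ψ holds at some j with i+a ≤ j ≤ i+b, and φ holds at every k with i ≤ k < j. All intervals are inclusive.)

Evaluate at each i in [0,2]:
  i=0: ✓ (rhs at j=0)
  i=1: ✓ (rhs at j=1)
  i=2: ✗ (no rhs in [2,3])

0, 1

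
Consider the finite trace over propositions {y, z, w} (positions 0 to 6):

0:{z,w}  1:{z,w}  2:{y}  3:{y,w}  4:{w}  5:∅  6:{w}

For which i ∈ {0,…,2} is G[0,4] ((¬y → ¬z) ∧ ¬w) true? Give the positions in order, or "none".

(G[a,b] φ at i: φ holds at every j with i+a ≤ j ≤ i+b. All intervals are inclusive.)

none

Evaluate at each i in [0,2]:
  i=0: ✗ (fails at j=0)
  i=1: ✗ (fails at j=1)
  i=2: ✗ (fails at j=3)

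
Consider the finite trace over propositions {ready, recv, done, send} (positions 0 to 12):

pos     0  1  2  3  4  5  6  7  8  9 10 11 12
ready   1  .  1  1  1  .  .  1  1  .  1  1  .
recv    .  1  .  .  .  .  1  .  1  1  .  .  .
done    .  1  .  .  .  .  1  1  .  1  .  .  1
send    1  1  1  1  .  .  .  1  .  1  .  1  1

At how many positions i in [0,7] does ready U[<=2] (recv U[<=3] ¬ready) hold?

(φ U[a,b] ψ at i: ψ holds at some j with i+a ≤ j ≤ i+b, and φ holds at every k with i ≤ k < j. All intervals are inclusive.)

7

Evaluate at each i in [0,7]:
  i=0: ✓ (rhs at j=1; lhs holds on [0,0])
  i=1: ✓ (rhs at j=1)
  i=2: ✗ (no rhs in [2,4])
  i=3: ✓ (rhs at j=5; lhs holds on [3,4])
  i=4: ✓ (rhs at j=5; lhs holds on [4,4])
  i=5: ✓ (rhs at j=5)
  i=6: ✓ (rhs at j=6)
  i=7: ✓ (rhs at j=8; lhs holds on [7,7])
Positions where it holds: {0, 1, 3, 4, 5, 6, 7} → 7.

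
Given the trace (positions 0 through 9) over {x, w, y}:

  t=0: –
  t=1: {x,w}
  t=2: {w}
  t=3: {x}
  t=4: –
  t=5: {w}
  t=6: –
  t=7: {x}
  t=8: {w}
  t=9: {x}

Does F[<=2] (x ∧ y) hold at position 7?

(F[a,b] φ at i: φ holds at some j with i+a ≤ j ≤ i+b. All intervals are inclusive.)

Check (x ∧ y) at each j in [7,9]:
  j=7: false
  j=8: false
  j=9: false
No position in the window satisfies it → formula fails.

False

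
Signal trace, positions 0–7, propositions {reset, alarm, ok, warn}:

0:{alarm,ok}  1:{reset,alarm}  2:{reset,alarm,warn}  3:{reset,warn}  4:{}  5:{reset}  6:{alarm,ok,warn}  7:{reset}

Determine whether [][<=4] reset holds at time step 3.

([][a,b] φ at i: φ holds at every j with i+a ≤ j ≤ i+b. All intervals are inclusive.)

Check reset at every j in [3,7]:
  j=3: true
  j=4: false
  j=5: true
  j=6: false
  j=7: true
Fails at j=4 → formula fails.

Does not hold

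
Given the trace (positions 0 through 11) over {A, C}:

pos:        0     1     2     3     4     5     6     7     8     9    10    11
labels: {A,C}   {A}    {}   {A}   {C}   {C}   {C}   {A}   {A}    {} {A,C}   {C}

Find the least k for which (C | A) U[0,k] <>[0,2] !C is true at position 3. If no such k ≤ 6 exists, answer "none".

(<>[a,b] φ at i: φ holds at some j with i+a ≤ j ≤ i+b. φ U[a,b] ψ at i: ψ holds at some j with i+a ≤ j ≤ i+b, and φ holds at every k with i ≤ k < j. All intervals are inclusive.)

Need earliest j ≥ 3 with <>[0,2] !C, and (C | A) at every k in [3,j-1].
  j=3: rhs holds (empty prefix). k = 0.

0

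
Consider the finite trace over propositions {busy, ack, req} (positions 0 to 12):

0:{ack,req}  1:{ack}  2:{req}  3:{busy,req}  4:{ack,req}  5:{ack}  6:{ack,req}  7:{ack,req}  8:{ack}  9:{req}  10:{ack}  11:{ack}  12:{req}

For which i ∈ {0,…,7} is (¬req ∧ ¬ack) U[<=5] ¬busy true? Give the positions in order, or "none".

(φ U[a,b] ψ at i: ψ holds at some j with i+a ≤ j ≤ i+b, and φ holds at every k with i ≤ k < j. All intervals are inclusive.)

0, 1, 2, 4, 5, 6, 7

Evaluate at each i in [0,7]:
  i=0: ✓ (rhs at j=0)
  i=1: ✓ (rhs at j=1)
  i=2: ✓ (rhs at j=2)
  i=3: ✗ (lhs fails at k=3 before rhs at j=4)
  i=4: ✓ (rhs at j=4)
  i=5: ✓ (rhs at j=5)
  i=6: ✓ (rhs at j=6)
  i=7: ✓ (rhs at j=7)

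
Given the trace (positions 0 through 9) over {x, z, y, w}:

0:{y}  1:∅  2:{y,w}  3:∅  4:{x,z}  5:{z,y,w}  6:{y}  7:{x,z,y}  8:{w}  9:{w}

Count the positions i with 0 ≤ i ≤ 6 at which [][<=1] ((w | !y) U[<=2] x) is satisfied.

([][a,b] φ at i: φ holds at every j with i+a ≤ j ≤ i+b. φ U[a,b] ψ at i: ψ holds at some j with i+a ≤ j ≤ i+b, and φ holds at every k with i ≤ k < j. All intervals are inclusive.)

2

Evaluate at each i in [0,6]:
  i=0: ✗ (fails at j=0)
  i=1: ✗ (fails at j=1)
  i=2: ✓ (all of [2,3])
  i=3: ✓ (all of [3,4])
  i=4: ✗ (fails at j=5)
  i=5: ✗ (fails at j=5)
  i=6: ✗ (fails at j=6)
Positions where it holds: {2, 3} → 2.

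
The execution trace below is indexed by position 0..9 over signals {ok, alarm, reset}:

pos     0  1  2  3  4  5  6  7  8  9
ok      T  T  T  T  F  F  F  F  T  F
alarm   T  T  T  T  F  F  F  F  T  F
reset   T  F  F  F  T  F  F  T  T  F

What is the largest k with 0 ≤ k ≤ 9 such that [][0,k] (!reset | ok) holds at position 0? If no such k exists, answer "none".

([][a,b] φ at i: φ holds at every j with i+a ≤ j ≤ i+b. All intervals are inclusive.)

(!reset | ok) must hold from j=0 onward; find where it first fails.
  j=0: holds
  j=1: holds
  j=2: holds
  j=3: holds
  j=4: fails
Holds on [0,3], so largest k = 3.

3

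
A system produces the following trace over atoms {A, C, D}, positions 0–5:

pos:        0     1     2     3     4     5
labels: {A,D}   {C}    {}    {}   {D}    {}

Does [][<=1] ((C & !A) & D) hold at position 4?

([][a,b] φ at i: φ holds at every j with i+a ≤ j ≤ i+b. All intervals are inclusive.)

Check ((C & !A) & D) at every j in [4,5]:
  j=4: false
  j=5: false
Fails at j=4 → formula fails.

Does not hold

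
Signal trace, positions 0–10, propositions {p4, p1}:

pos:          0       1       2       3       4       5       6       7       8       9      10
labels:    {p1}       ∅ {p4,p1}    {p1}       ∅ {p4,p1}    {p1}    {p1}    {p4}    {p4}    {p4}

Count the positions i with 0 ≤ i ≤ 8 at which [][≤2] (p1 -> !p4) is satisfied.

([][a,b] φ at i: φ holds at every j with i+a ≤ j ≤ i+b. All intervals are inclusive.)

3

Evaluate at each i in [0,8]:
  i=0: ✗ (fails at j=2)
  i=1: ✗ (fails at j=2)
  i=2: ✗ (fails at j=2)
  i=3: ✗ (fails at j=5)
  i=4: ✗ (fails at j=5)
  i=5: ✗ (fails at j=5)
  i=6: ✓ (all of [6,8])
  i=7: ✓ (all of [7,9])
  i=8: ✓ (all of [8,10])
Positions where it holds: {6, 7, 8} → 3.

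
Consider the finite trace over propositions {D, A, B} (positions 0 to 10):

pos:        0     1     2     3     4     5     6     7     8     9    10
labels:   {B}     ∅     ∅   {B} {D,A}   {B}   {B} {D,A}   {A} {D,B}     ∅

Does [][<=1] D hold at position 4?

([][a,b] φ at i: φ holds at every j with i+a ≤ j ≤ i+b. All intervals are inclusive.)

Check D at every j in [4,5]:
  j=4: true
  j=5: false
Fails at j=5 → formula fails.

False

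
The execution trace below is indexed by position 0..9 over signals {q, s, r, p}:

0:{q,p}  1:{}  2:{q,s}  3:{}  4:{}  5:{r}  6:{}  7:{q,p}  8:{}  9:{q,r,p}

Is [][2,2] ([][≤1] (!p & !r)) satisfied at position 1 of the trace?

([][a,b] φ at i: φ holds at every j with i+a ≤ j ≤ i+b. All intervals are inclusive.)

Holds

Check [][≤1] (!p & !r) at every j in [3,3]:
  j=3: holds on [3,4]
All positions satisfy it → formula holds.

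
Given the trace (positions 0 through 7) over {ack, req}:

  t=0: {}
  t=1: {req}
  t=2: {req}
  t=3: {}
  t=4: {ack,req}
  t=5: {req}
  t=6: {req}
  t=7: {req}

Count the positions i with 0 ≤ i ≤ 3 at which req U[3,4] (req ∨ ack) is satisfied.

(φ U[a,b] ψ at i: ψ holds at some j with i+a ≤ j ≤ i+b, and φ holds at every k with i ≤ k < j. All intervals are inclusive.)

Evaluate at each i in [0,3]:
  i=0: ✗ (lhs fails at k=0 before rhs at j=4)
  i=1: ✗ (lhs fails at k=3 before rhs at j=4)
  i=2: ✗ (lhs fails at k=3 before rhs at j=5)
  i=3: ✗ (lhs fails at k=3 before rhs at j=6)
Positions where it holds: {} → 0.

0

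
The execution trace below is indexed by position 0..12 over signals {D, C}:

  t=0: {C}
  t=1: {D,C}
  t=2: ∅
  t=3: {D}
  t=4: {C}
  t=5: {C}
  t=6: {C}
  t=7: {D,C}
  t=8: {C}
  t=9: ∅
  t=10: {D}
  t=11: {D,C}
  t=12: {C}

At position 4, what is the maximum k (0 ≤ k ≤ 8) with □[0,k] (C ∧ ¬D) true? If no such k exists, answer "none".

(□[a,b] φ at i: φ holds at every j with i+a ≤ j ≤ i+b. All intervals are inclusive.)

2

(C ∧ ¬D) must hold from j=4 onward; find where it first fails.
  j=4: holds
  j=5: holds
  j=6: holds
  j=7: fails
Holds on [4,6], so largest k = 2.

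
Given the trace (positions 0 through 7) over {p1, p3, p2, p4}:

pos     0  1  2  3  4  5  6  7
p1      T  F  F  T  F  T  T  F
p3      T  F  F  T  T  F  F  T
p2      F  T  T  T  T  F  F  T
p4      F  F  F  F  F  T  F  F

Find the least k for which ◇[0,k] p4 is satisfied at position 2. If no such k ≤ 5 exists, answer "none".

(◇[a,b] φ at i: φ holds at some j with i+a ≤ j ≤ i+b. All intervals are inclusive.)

Scan j = 2,3,… for p4:
  j=2: fails
  j=3: fails
  j=4: fails
  j=5: holds
First hit at j=5, so smallest k = 5-2 = 3.

3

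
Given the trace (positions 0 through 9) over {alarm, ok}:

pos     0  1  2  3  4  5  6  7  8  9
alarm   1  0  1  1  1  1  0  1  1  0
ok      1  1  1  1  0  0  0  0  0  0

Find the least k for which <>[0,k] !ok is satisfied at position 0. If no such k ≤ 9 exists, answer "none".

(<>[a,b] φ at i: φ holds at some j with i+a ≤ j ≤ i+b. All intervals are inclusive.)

4

Scan j = 0,1,… for !ok:
  j=0: fails
  j=1: fails
  j=2: fails
  j=3: fails
  j=4: holds
First hit at j=4, so smallest k = 4-0 = 4.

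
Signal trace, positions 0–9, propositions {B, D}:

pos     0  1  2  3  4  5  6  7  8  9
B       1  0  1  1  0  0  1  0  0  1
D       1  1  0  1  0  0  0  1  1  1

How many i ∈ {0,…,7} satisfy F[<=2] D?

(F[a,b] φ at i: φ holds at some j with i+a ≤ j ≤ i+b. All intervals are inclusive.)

Evaluate at each i in [0,7]:
  i=0: ✓ (witness j=0)
  i=1: ✓ (witness j=1)
  i=2: ✓ (witness j=3)
  i=3: ✓ (witness j=3)
  i=4: ✗ (none in [4,6])
  i=5: ✓ (witness j=7)
  i=6: ✓ (witness j=7)
  i=7: ✓ (witness j=7)
Positions where it holds: {0, 1, 2, 3, 5, 6, 7} → 7.

7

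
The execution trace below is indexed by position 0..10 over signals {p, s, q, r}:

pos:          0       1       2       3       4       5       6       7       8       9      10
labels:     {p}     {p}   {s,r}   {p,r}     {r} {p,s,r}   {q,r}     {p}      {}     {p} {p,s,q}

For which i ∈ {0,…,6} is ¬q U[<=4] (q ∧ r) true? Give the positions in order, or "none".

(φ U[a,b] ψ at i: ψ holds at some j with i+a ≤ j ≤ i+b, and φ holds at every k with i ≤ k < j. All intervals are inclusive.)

Evaluate at each i in [0,6]:
  i=0: ✗ (no rhs in [0,4])
  i=1: ✗ (no rhs in [1,5])
  i=2: ✓ (rhs at j=6; lhs holds on [2,5])
  i=3: ✓ (rhs at j=6; lhs holds on [3,5])
  i=4: ✓ (rhs at j=6; lhs holds on [4,5])
  i=5: ✓ (rhs at j=6; lhs holds on [5,5])
  i=6: ✓ (rhs at j=6)

2, 3, 4, 5, 6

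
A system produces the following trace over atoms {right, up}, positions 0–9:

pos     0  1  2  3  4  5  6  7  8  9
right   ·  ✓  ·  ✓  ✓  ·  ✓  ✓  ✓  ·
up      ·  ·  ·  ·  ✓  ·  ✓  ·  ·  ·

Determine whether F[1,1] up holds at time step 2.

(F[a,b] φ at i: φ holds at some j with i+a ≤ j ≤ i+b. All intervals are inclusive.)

False

Check up at each j in [3,3]:
  j=3: false
No position in the window satisfies it → formula fails.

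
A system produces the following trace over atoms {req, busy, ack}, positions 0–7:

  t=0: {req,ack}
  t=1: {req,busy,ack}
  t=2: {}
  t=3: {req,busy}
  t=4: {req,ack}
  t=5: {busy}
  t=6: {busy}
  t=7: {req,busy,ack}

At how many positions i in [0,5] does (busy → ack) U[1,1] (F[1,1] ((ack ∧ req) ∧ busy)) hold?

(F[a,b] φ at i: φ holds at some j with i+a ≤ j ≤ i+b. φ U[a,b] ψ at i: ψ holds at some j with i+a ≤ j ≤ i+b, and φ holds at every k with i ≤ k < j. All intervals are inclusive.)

Evaluate at each i in [0,5]:
  i=0: ✗ (no rhs in [1,1])
  i=1: ✗ (no rhs in [2,2])
  i=2: ✗ (no rhs in [3,3])
  i=3: ✗ (no rhs in [4,4])
  i=4: ✗ (no rhs in [5,5])
  i=5: ✗ (lhs fails at k=5 before rhs at j=6)
Positions where it holds: {} → 0.

0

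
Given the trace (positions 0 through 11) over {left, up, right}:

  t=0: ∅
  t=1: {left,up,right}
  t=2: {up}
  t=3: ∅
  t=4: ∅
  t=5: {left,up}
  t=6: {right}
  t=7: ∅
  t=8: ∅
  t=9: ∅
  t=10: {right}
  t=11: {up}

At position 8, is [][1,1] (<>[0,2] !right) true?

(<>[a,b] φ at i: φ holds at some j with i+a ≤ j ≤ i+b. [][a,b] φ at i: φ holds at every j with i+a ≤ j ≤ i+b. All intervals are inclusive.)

Check <>[0,2] !right at every j in [9,9]:
  j=9: holds (witness at 9)
All positions satisfy it → formula holds.

True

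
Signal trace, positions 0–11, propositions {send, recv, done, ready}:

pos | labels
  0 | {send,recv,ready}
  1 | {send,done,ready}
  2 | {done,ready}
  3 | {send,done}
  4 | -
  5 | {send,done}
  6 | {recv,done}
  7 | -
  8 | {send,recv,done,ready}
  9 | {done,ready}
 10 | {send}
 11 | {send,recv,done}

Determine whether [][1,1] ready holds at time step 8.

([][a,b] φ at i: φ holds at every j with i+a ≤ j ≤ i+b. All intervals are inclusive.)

Yes

Check ready at every j in [9,9]:
  j=9: true
All positions satisfy it → formula holds.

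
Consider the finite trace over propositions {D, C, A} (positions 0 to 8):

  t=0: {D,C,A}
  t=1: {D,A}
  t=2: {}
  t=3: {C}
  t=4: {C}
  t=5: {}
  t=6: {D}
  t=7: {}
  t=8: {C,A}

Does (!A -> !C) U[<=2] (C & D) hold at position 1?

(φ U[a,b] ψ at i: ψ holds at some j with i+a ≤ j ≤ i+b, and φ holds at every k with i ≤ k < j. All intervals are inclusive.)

Need some j in [1,3] with (C & D), and (!A -> !C) at every k in [1,j-1].
  j=1: (C & D) false.
  j=2: (C & D) false.
  j=3: (C & D) false.
No j in the window works → until fails.

No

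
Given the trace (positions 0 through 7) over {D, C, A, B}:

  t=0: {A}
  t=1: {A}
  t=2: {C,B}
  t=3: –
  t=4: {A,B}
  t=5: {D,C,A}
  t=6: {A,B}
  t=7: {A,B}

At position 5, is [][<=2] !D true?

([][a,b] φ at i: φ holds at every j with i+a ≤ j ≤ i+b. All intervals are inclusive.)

Check !D at every j in [5,7]:
  j=5: false
  j=6: true
  j=7: true
Fails at j=5 → formula fails.

False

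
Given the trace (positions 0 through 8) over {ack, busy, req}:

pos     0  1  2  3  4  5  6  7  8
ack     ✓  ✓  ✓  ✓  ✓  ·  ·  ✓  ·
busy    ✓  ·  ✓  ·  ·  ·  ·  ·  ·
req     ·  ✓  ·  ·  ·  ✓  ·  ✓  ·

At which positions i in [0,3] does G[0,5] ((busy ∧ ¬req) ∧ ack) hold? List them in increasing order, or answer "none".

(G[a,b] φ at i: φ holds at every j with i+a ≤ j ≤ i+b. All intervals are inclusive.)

none

Evaluate at each i in [0,3]:
  i=0: ✗ (fails at j=1)
  i=1: ✗ (fails at j=1)
  i=2: ✗ (fails at j=3)
  i=3: ✗ (fails at j=3)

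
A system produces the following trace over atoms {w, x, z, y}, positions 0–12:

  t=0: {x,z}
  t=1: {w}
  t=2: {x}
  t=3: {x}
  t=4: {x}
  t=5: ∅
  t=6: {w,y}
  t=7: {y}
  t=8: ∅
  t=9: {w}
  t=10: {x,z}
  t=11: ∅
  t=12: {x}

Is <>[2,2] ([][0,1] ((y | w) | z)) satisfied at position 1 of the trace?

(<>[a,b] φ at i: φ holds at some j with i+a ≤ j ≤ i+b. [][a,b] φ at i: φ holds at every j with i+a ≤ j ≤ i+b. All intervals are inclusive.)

Check [][0,1] ((y | w) | z) at each j in [3,3]:
  j=3: fails at 3
No position in the window satisfies it → formula fails.

No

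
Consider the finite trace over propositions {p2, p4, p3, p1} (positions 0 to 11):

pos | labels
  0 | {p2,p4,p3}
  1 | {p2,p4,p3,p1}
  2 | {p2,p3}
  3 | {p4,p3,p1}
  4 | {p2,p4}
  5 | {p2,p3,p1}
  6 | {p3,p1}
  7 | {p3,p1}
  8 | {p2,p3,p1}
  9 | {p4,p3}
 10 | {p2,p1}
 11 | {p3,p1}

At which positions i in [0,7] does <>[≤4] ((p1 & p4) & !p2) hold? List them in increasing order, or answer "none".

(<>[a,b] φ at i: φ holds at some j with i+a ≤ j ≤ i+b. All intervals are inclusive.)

Evaluate at each i in [0,7]:
  i=0: ✓ (witness j=3)
  i=1: ✓ (witness j=3)
  i=2: ✓ (witness j=3)
  i=3: ✓ (witness j=3)
  i=4: ✗ (none in [4,8])
  i=5: ✗ (none in [5,9])
  i=6: ✗ (none in [6,10])
  i=7: ✗ (none in [7,11])

0, 1, 2, 3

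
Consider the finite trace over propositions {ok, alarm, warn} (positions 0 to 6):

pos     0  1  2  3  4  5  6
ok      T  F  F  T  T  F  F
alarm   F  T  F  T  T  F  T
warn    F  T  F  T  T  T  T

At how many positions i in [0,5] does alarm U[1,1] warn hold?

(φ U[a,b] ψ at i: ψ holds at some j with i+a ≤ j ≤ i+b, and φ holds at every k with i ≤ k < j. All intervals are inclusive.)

2

Evaluate at each i in [0,5]:
  i=0: ✗ (lhs fails at k=0 before rhs at j=1)
  i=1: ✗ (no rhs in [2,2])
  i=2: ✗ (lhs fails at k=2 before rhs at j=3)
  i=3: ✓ (rhs at j=4; lhs holds on [3,3])
  i=4: ✓ (rhs at j=5; lhs holds on [4,4])
  i=5: ✗ (lhs fails at k=5 before rhs at j=6)
Positions where it holds: {3, 4} → 2.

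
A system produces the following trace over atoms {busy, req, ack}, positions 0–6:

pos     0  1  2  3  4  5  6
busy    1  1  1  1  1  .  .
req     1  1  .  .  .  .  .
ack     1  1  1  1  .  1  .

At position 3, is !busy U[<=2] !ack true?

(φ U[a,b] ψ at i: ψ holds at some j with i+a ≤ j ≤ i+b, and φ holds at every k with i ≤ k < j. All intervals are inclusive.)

Need some j in [3,5] with !ack, and !busy at every k in [3,j-1].
  j=3: !ack false.
  j=4: !ack holds, but !busy fails at k=3 → not this j.
  j=5: !ack false.
No j in the window works → until fails.

Does not hold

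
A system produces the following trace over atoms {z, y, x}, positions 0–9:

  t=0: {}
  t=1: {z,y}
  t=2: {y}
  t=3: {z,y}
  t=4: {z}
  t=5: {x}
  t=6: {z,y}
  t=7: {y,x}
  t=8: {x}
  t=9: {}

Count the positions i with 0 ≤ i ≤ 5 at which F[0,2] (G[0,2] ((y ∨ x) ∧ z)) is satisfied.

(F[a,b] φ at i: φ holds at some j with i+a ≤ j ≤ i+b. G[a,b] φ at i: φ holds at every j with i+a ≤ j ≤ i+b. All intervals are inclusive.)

0

Evaluate at each i in [0,5]:
  i=0: ✗ (none in [0,2])
  i=1: ✗ (none in [1,3])
  i=2: ✗ (none in [2,4])
  i=3: ✗ (none in [3,5])
  i=4: ✗ (none in [4,6])
  i=5: ✗ (none in [5,7])
Positions where it holds: {} → 0.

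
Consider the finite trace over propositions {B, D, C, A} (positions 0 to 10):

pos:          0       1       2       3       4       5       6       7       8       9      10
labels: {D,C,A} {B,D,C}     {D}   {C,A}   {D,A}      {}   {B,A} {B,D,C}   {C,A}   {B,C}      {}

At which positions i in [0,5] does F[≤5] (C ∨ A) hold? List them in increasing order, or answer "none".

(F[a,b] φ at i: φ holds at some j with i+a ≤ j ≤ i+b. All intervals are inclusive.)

Evaluate at each i in [0,5]:
  i=0: ✓ (witness j=0)
  i=1: ✓ (witness j=1)
  i=2: ✓ (witness j=3)
  i=3: ✓ (witness j=3)
  i=4: ✓ (witness j=4)
  i=5: ✓ (witness j=6)

0, 1, 2, 3, 4, 5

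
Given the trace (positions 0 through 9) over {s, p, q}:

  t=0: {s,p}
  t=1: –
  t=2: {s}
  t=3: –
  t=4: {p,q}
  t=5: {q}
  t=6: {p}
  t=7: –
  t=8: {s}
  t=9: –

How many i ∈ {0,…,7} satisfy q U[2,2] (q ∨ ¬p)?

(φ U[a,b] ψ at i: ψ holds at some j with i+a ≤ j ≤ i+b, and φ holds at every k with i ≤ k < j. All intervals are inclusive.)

Evaluate at each i in [0,7]:
  i=0: ✗ (lhs fails at k=0 before rhs at j=2)
  i=1: ✗ (lhs fails at k=1 before rhs at j=3)
  i=2: ✗ (lhs fails at k=2 before rhs at j=4)
  i=3: ✗ (lhs fails at k=3 before rhs at j=5)
  i=4: ✗ (no rhs in [6,6])
  i=5: ✗ (lhs fails at k=6 before rhs at j=7)
  i=6: ✗ (lhs fails at k=6 before rhs at j=8)
  i=7: ✗ (lhs fails at k=7 before rhs at j=9)
Positions where it holds: {} → 0.

0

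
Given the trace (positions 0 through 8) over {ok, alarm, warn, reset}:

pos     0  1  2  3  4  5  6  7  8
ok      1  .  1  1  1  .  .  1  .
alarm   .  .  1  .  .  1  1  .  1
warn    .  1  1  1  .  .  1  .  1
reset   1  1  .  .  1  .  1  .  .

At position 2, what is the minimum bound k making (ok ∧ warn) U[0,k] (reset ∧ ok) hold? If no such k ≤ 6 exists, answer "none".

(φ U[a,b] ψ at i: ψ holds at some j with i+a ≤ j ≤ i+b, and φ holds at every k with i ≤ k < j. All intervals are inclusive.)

2

Need earliest j ≥ 2 with (reset ∧ ok), and (ok ∧ warn) at every k in [2,j-1].
  j=2: rhs fails.
  j=3: rhs fails.
  j=4: rhs holds; lhs holds on [2,3]. k = 2.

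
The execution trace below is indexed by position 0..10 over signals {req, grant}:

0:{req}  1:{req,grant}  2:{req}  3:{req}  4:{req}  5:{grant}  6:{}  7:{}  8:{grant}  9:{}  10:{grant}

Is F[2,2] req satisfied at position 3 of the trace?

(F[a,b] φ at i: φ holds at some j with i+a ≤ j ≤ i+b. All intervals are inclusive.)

No

Check req at each j in [5,5]:
  j=5: false
No position in the window satisfies it → formula fails.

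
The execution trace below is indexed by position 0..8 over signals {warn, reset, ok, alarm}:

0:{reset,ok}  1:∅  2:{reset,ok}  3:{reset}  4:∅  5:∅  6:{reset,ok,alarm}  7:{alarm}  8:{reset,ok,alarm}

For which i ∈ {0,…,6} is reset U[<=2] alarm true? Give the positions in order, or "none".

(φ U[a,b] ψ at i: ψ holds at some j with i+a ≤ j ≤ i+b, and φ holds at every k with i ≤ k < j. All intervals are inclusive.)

6

Evaluate at each i in [0,6]:
  i=0: ✗ (no rhs in [0,2])
  i=1: ✗ (no rhs in [1,3])
  i=2: ✗ (no rhs in [2,4])
  i=3: ✗ (no rhs in [3,5])
  i=4: ✗ (lhs fails at k=4 before rhs at j=6)
  i=5: ✗ (lhs fails at k=5 before rhs at j=6)
  i=6: ✓ (rhs at j=6)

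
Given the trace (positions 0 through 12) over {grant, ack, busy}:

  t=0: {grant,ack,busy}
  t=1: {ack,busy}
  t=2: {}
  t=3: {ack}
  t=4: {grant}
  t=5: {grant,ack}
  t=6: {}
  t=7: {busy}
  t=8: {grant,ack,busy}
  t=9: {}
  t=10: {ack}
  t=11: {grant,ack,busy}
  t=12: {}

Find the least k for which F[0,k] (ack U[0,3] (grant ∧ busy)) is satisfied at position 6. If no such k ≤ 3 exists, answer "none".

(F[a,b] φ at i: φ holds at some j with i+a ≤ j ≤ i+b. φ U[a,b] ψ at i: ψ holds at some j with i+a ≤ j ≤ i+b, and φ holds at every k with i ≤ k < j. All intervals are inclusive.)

Scan j = 6,7,… for (ack U[0,3] (grant ∧ busy)):
  j=6: fails
  j=7: fails
  j=8: holds
First hit at j=8, so smallest k = 8-6 = 2.

2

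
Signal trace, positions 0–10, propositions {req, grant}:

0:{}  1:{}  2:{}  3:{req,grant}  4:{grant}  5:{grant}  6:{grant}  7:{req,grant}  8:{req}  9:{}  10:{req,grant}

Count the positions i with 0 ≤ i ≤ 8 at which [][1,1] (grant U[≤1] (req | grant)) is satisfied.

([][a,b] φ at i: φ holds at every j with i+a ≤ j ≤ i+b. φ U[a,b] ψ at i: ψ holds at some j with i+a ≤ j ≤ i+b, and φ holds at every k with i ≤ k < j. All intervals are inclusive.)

6

Evaluate at each i in [0,8]:
  i=0: ✗ (fails at j=1)
  i=1: ✗ (fails at j=2)
  i=2: ✓ (all of [3,3])
  i=3: ✓ (all of [4,4])
  i=4: ✓ (all of [5,5])
  i=5: ✓ (all of [6,6])
  i=6: ✓ (all of [7,7])
  i=7: ✓ (all of [8,8])
  i=8: ✗ (fails at j=9)
Positions where it holds: {2, 3, 4, 5, 6, 7} → 6.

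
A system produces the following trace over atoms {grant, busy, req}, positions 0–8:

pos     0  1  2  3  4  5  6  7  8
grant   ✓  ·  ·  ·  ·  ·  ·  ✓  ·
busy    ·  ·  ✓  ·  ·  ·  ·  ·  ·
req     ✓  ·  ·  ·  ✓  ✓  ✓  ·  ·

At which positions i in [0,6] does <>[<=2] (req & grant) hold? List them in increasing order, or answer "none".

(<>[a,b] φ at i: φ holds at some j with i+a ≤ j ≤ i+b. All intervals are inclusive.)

Evaluate at each i in [0,6]:
  i=0: ✓ (witness j=0)
  i=1: ✗ (none in [1,3])
  i=2: ✗ (none in [2,4])
  i=3: ✗ (none in [3,5])
  i=4: ✗ (none in [4,6])
  i=5: ✗ (none in [5,7])
  i=6: ✗ (none in [6,8])

0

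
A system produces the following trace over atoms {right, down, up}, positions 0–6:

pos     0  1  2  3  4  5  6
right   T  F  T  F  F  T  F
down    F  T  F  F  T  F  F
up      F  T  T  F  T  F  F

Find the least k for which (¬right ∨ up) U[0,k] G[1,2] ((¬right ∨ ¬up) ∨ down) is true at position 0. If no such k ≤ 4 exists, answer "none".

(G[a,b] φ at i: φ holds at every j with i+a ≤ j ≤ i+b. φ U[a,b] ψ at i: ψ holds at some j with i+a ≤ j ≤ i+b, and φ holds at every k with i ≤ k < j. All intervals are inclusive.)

Need earliest j ≥ 0 with G[1,2] ((¬right ∨ ¬up) ∨ down), and (¬right ∨ up) at every k in [0,j-1].
  j=0: rhs fails.
  j=1: rhs fails.
  j=2: rhs holds but lhs fails at k=0.
  j=3: rhs holds but lhs fails at k=0.
  j=4: rhs holds but lhs fails at k=0.
No witness within the range → none.

none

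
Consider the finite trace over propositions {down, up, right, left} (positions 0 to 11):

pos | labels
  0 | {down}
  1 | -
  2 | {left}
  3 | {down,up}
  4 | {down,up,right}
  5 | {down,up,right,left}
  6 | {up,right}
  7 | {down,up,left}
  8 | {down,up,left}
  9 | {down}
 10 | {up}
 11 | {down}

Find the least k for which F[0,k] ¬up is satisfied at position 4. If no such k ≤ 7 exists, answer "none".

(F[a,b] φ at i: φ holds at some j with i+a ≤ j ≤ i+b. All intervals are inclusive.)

Scan j = 4,5,… for ¬up:
  j=4: fails
  j=5: fails
  j=6: fails
  j=7: fails
  j=8: fails
  j=9: holds
First hit at j=9, so smallest k = 9-4 = 5.

5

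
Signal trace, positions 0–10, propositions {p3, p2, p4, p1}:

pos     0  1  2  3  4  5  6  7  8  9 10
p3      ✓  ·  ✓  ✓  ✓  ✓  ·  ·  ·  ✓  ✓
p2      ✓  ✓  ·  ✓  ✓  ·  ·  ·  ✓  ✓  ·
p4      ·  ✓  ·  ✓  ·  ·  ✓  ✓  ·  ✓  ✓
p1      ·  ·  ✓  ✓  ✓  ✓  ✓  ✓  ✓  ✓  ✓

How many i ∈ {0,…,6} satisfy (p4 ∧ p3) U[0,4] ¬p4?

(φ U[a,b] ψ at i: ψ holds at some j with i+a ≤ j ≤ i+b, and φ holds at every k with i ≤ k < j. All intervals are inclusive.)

5

Evaluate at each i in [0,6]:
  i=0: ✓ (rhs at j=0)
  i=1: ✗ (lhs fails at k=1 before rhs at j=2)
  i=2: ✓ (rhs at j=2)
  i=3: ✓ (rhs at j=4; lhs holds on [3,3])
  i=4: ✓ (rhs at j=4)
  i=5: ✓ (rhs at j=5)
  i=6: ✗ (lhs fails at k=6 before rhs at j=8)
Positions where it holds: {0, 2, 3, 4, 5} → 5.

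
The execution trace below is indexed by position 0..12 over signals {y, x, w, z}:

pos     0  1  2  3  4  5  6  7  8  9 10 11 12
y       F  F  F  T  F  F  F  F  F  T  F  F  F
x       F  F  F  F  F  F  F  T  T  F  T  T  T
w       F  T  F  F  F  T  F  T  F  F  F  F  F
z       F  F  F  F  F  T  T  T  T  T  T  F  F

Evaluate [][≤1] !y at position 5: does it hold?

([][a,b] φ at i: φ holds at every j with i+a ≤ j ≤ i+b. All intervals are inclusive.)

Holds

Check !y at every j in [5,6]:
  j=5: true
  j=6: true
All positions satisfy it → formula holds.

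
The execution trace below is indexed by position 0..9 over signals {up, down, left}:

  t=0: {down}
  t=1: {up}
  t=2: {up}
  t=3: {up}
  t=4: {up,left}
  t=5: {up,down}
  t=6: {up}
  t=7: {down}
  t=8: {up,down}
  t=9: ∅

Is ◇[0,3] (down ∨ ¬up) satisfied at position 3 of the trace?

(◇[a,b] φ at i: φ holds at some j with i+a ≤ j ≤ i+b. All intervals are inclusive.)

True

Check (down ∨ ¬up) at each j in [3,6]:
  j=3: false
  j=4: false
  j=5: true
  j=6: false
Found at j=5 → formula holds.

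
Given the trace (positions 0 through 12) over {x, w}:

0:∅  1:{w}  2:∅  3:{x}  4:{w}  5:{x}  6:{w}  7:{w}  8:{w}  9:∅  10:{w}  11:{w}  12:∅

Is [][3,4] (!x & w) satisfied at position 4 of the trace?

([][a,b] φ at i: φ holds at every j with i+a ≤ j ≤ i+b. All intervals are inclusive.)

Check (!x & w) at every j in [7,8]:
  j=7: true
  j=8: true
All positions satisfy it → formula holds.

Holds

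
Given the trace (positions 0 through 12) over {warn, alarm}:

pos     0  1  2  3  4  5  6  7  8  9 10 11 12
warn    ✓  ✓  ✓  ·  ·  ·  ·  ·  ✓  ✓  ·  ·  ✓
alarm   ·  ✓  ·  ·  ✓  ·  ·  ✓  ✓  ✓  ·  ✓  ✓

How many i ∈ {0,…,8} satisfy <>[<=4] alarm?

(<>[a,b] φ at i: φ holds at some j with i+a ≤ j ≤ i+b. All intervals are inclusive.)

9

Evaluate at each i in [0,8]:
  i=0: ✓ (witness j=1)
  i=1: ✓ (witness j=1)
  i=2: ✓ (witness j=4)
  i=3: ✓ (witness j=4)
  i=4: ✓ (witness j=4)
  i=5: ✓ (witness j=7)
  i=6: ✓ (witness j=7)
  i=7: ✓ (witness j=7)
  i=8: ✓ (witness j=8)
Positions where it holds: {0, 1, 2, 3, 4, 5, 6, 7, 8} → 9.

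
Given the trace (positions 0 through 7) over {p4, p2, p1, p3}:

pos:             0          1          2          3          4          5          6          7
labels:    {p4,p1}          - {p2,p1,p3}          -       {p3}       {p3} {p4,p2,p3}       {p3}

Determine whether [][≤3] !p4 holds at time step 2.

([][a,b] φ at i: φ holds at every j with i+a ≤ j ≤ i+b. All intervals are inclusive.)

True

Check !p4 at every j in [2,5]:
  j=2: true
  j=3: true
  j=4: true
  j=5: true
All positions satisfy it → formula holds.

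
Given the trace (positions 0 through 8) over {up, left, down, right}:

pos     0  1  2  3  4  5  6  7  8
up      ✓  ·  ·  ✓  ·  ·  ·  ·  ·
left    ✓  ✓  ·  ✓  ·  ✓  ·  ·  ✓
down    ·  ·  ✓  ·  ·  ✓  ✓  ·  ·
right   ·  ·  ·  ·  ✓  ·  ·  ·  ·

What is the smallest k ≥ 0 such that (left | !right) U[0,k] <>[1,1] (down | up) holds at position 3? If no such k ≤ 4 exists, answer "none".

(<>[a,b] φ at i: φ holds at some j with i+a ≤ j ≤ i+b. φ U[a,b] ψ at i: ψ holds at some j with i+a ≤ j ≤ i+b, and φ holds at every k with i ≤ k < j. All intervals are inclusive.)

Need earliest j ≥ 3 with <>[1,1] (down | up), and (left | !right) at every k in [3,j-1].
  j=3: rhs fails.
  j=4: rhs holds; lhs holds on [3,3]. k = 1.

1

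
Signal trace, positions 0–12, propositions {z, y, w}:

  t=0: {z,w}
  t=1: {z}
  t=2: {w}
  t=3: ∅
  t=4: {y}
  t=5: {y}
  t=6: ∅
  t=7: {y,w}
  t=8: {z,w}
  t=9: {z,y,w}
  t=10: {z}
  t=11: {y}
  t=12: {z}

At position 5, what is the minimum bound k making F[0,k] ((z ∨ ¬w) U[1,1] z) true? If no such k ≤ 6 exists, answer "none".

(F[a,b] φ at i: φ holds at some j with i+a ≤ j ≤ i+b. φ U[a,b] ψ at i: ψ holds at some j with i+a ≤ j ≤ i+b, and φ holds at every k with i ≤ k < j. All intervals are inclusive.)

Scan j = 5,6,… for ((z ∨ ¬w) U[1,1] z):
  j=5: fails
  j=6: fails
  j=7: fails
  j=8: holds
First hit at j=8, so smallest k = 8-5 = 3.

3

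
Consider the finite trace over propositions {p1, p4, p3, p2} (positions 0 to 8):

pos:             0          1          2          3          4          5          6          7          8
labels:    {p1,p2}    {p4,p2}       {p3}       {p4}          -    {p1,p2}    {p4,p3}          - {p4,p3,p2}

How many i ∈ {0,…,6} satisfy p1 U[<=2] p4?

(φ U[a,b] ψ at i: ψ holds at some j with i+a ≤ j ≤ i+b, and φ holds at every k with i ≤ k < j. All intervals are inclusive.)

Evaluate at each i in [0,6]:
  i=0: ✓ (rhs at j=1; lhs holds on [0,0])
  i=1: ✓ (rhs at j=1)
  i=2: ✗ (lhs fails at k=2 before rhs at j=3)
  i=3: ✓ (rhs at j=3)
  i=4: ✗ (lhs fails at k=4 before rhs at j=6)
  i=5: ✓ (rhs at j=6; lhs holds on [5,5])
  i=6: ✓ (rhs at j=6)
Positions where it holds: {0, 1, 3, 5, 6} → 5.

5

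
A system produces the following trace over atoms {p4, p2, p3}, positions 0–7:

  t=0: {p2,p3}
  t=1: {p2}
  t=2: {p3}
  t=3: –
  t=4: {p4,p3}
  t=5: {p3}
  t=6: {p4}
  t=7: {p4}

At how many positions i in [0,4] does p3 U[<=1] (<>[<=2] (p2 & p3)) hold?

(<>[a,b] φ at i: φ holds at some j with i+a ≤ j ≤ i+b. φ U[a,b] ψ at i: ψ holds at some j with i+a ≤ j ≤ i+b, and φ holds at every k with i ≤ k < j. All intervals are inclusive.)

Evaluate at each i in [0,4]:
  i=0: ✓ (rhs at j=0)
  i=1: ✗ (no rhs in [1,2])
  i=2: ✗ (no rhs in [2,3])
  i=3: ✗ (no rhs in [3,4])
  i=4: ✗ (no rhs in [4,5])
Positions where it holds: {0} → 1.

1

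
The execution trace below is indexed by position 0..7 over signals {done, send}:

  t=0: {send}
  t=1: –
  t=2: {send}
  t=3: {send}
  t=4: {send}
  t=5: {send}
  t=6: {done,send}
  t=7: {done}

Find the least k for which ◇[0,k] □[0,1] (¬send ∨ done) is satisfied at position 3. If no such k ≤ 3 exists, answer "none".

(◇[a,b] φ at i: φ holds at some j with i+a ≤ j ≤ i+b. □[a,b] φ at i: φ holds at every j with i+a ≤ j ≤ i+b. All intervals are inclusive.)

3

Scan j = 3,4,… for □[0,1] (¬send ∨ done):
  j=3: fails
  j=4: fails
  j=5: fails
  j=6: holds
First hit at j=6, so smallest k = 6-3 = 3.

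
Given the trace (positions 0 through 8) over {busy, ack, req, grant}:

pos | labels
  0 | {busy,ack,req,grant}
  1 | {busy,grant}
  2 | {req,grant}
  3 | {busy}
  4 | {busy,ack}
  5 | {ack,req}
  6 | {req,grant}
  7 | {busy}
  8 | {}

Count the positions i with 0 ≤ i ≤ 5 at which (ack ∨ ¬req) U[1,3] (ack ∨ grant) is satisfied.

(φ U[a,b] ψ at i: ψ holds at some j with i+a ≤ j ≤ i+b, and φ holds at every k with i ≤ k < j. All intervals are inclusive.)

Evaluate at each i in [0,5]:
  i=0: ✓ (rhs at j=1; lhs holds on [0,0])
  i=1: ✓ (rhs at j=2; lhs holds on [1,1])
  i=2: ✗ (lhs fails at k=2 before rhs at j=4)
  i=3: ✓ (rhs at j=4; lhs holds on [3,3])
  i=4: ✓ (rhs at j=5; lhs holds on [4,4])
  i=5: ✓ (rhs at j=6; lhs holds on [5,5])
Positions where it holds: {0, 1, 3, 4, 5} → 5.

5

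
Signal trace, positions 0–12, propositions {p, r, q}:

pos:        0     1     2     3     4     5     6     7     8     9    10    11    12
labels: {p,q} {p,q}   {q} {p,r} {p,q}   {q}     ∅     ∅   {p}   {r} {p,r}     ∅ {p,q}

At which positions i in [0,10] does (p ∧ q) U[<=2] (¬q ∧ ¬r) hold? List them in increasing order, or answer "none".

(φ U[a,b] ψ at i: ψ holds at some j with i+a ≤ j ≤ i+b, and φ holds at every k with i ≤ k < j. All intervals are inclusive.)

Evaluate at each i in [0,10]:
  i=0: ✗ (no rhs in [0,2])
  i=1: ✗ (no rhs in [1,3])
  i=2: ✗ (no rhs in [2,4])
  i=3: ✗ (no rhs in [3,5])
  i=4: ✗ (lhs fails at k=5 before rhs at j=6)
  i=5: ✗ (lhs fails at k=5 before rhs at j=6)
  i=6: ✓ (rhs at j=6)
  i=7: ✓ (rhs at j=7)
  i=8: ✓ (rhs at j=8)
  i=9: ✗ (lhs fails at k=9 before rhs at j=11)
  i=10: ✗ (lhs fails at k=10 before rhs at j=11)

6, 7, 8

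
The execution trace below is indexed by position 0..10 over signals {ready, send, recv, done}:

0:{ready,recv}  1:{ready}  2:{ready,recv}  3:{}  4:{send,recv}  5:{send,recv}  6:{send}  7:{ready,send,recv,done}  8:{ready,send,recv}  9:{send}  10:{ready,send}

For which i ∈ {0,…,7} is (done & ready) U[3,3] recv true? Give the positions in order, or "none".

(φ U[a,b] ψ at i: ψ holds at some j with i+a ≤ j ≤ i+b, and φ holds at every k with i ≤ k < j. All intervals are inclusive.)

none

Evaluate at each i in [0,7]:
  i=0: ✗ (no rhs in [3,3])
  i=1: ✗ (lhs fails at k=1 before rhs at j=4)
  i=2: ✗ (lhs fails at k=2 before rhs at j=5)
  i=3: ✗ (no rhs in [6,6])
  i=4: ✗ (lhs fails at k=4 before rhs at j=7)
  i=5: ✗ (lhs fails at k=5 before rhs at j=8)
  i=6: ✗ (no rhs in [9,9])
  i=7: ✗ (no rhs in [10,10])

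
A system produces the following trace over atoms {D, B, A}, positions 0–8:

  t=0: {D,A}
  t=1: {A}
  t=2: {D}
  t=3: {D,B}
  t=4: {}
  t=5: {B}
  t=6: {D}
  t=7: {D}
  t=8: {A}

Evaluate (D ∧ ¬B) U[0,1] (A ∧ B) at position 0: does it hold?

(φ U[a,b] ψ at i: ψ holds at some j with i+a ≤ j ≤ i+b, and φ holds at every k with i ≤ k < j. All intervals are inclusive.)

Need some j in [0,1] with (A ∧ B), and (D ∧ ¬B) at every k in [0,j-1].
  j=0: (A ∧ B) false.
  j=1: (A ∧ B) false.
No j in the window works → until fails.

False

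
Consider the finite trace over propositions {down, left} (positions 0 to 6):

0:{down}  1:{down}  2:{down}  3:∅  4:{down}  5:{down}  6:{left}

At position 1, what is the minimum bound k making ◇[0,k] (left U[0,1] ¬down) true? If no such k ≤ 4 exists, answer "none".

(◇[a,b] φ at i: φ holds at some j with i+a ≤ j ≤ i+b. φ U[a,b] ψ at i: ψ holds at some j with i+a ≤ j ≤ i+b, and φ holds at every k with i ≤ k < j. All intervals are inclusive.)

Scan j = 1,2,… for (left U[0,1] ¬down):
  j=1: fails
  j=2: fails
  j=3: holds
First hit at j=3, so smallest k = 3-1 = 2.

2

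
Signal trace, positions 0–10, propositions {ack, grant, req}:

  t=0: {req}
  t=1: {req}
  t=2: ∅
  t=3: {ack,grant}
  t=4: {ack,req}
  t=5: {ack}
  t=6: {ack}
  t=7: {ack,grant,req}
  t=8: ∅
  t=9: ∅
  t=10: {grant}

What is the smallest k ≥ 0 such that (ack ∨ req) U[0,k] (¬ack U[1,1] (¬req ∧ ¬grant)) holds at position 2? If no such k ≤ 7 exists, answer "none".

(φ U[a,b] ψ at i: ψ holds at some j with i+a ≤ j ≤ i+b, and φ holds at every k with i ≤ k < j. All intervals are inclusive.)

none

Need earliest j ≥ 2 with (¬ack U[1,1] (¬req ∧ ¬grant)), and (ack ∨ req) at every k in [2,j-1].
  j=2: rhs fails.
  j=3: rhs fails.
  j=4: rhs fails.
  j=5: rhs fails.
  j=6: rhs fails.
  j=7: rhs fails.
  j=8: rhs holds but lhs fails at k=2.
  j=9: rhs fails.
No witness within the range → none.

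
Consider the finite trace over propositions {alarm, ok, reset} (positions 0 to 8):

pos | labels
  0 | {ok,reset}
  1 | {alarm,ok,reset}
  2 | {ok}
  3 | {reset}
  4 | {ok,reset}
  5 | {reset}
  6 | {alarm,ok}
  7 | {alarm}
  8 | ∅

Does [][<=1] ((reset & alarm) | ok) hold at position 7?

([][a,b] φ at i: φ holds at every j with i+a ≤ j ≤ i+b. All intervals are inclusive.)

Check ((reset & alarm) | ok) at every j in [7,8]:
  j=7: false
  j=8: false
Fails at j=7 → formula fails.

Does not hold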